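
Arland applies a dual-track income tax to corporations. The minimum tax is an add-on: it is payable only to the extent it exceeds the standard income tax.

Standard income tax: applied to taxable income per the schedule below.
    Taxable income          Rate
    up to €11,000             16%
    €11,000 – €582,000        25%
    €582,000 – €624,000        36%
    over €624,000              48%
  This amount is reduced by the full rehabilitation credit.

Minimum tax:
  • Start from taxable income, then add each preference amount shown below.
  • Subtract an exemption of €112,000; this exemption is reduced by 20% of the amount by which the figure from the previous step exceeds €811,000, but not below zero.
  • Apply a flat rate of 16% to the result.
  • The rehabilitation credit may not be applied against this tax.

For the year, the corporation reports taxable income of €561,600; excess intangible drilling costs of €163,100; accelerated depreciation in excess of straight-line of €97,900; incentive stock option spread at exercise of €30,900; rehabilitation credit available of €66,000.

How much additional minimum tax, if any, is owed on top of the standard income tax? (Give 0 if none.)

€46,590

Minimum tax:
  Adjusted income: €561,600 + €163,100 + €97,900 + €30,900 = €853,500
  Exemption: €112,000 − 20% × (€853,500 − €811,000) = €112,000 − €8,500 = €103,500
  Base: €853,500 − €103,500 = €750,000
  €750,000 × 16% = €120,000

Standard income tax:
  €11,000 × 16% = €1,760
  €550,600 × 25% = €137,650
  → €139,410
  Less rehabilitation credit €66,000 → €73,410

Excess of minimum tax over standard income tax: €120,000 − €73,410 = €46,590.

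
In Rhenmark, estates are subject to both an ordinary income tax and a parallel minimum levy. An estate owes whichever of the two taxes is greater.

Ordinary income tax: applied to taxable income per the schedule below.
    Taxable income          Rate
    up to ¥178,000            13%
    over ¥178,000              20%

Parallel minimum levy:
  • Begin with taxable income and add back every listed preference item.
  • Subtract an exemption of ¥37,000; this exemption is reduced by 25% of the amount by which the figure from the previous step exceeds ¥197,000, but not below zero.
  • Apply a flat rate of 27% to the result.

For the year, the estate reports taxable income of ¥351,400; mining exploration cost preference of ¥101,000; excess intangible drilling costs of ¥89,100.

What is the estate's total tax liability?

¥146,205

Ordinary income tax:
  ¥178,000 × 13% = ¥23,140
  ¥173,400 × 20% = ¥34,680
  → ¥57,820

Parallel minimum levy:
  Adjusted income: ¥351,400 + ¥101,000 + ¥89,100 = ¥541,500
  Exemption: 25% × (¥541,500 − ¥197,000) = ¥86,125 ≥ ¥37,000, so the exemption is fully phased out
  Base: ¥541,500 − ¥0 = ¥541,500
  ¥541,500 × 27% = ¥146,205

¥146,205 > ¥57,820, so the parallel minimum levy is the binding amount.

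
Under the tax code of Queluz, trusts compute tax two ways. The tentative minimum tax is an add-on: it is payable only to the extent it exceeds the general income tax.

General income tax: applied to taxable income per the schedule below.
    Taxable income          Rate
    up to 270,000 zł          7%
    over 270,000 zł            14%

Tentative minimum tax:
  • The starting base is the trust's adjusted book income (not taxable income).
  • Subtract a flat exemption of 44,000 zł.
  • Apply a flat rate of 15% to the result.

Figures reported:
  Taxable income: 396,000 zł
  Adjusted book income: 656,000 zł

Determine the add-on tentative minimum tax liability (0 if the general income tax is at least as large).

Tentative minimum tax:
  Base (adjusted book income): 656,000 zł
  Less exemption 44,000 zł → base 612,000 zł
  612,000 zł × 15% = 91,800 zł

General income tax:
  270,000 zł × 7% = 18,900 zł
  126,000 zł × 14% = 17,640 zł
  → 36,540 zł

Excess of tentative minimum tax over general income tax: 91,800 zł − 36,540 zł = 55,260 zł.

55,260 zł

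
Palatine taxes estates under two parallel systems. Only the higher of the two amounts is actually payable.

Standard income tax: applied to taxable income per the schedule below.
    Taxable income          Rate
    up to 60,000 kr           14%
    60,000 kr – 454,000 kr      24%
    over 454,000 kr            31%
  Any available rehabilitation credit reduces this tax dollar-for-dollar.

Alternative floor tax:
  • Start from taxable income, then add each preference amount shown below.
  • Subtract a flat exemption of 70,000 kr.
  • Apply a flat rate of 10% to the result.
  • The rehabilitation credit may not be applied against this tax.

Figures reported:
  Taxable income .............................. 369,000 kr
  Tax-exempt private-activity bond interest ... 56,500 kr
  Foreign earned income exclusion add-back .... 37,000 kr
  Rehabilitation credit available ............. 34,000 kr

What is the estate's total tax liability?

48,560 kr

Standard income tax:
  60,000 kr × 14% = 8,400 kr
  309,000 kr × 24% = 74,160 kr
  → 82,560 kr
  Less rehabilitation credit 34,000 kr → 48,560 kr

Alternative floor tax:
  Adjusted income: 369,000 kr + 56,500 kr + 37,000 kr = 462,500 kr
  Less exemption 70,000 kr → base 392,500 kr
  392,500 kr × 10% = 39,250 kr

48,560 kr > 39,250 kr, so the standard income tax governs.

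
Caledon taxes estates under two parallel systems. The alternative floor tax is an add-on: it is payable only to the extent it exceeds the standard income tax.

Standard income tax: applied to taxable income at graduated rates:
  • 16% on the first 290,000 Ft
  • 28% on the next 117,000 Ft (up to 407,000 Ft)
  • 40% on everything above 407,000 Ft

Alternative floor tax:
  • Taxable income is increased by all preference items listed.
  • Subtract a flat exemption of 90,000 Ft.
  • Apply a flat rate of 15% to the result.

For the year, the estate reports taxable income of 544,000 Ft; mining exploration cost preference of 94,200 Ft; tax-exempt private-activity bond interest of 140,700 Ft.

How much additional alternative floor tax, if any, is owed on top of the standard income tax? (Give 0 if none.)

Alternative floor tax:
  Adjusted income: 544,000 Ft + 94,200 Ft + 140,700 Ft = 778,900 Ft
  Less exemption 90,000 Ft → base 688,900 Ft
  688,900 Ft × 15% = 103,335 Ft

Standard income tax:
  290,000 Ft × 16% = 46,400 Ft
  117,000 Ft × 28% = 32,760 Ft
  137,000 Ft × 40% = 54,800 Ft
  → 133,960 Ft

103,335 Ft ≤ 133,960 Ft, so no add-on is due.

0 Ft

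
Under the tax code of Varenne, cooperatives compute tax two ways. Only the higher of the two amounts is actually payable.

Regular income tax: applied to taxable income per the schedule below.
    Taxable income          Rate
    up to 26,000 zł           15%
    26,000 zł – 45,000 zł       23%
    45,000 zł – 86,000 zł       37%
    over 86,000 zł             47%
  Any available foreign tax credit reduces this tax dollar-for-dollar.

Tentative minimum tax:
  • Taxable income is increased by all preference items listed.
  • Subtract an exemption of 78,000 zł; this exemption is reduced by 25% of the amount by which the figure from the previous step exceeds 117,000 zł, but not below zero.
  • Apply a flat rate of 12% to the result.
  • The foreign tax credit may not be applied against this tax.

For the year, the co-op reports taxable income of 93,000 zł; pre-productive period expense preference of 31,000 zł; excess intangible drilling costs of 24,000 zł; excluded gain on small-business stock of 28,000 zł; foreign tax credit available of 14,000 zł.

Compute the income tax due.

13,530 zł

Tentative minimum tax:
  Adjusted income: 93,000 zł + 31,000 zł + 24,000 zł + 28,000 zł = 176,000 zł
  Exemption: 78,000 zł − 25% × (176,000 zł − 117,000 zł) = 78,000 zł − 14,750 zł = 63,250 zł
  Base: 176,000 zł − 63,250 zł = 112,750 zł
  112,750 zł × 12% = 13,530 zł

Regular income tax:
  26,000 zł × 15% = 3,900 zł
  19,000 zł × 23% = 4,370 zł
  41,000 zł × 37% = 15,170 zł
  7,000 zł × 47% = 3,290 zł
  → 26,730 zł
  Less foreign tax credit 14,000 zł → 12,730 zł

13,530 zł > 12,730 zł, so the tentative minimum tax is the binding amount.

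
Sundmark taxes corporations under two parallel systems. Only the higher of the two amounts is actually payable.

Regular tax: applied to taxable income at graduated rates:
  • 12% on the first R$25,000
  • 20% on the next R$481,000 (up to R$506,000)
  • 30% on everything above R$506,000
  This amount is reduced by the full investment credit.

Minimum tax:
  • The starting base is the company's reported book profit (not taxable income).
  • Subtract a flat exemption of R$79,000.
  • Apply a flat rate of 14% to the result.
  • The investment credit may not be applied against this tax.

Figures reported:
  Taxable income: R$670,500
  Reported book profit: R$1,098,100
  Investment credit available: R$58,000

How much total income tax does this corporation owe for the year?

R$142,674

Minimum tax:
  Base (reported book profit): R$1,098,100
  Less exemption R$79,000 → base R$1,019,100
  R$1,019,100 × 14% = R$142,674

Regular tax:
  R$25,000 × 12% = R$3,000
  R$481,000 × 20% = R$96,200
  R$164,500 × 30% = R$49,350
  → R$148,550
  Less investment credit R$58,000 → R$90,550

R$142,674 > R$90,550, so the minimum tax is the binding amount.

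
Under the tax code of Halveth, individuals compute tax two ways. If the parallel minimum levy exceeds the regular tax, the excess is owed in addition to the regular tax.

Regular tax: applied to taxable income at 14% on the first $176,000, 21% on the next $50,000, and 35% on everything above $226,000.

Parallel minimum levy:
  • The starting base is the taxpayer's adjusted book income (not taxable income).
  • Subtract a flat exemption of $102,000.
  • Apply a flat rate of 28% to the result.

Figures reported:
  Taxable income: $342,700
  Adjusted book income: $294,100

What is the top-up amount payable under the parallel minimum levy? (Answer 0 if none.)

$0

Parallel minimum levy:
  Base (adjusted book income): $294,100
  Less exemption $102,000 → base $192,100
  $192,100 × 28% = $53,788

Regular tax:
  $176,000 × 14% = $24,640
  $50,000 × 21% = $10,500
  $116,700 × 35% = $40,845
  → $75,985

$53,788 ≤ $75,985, so no add-on is due.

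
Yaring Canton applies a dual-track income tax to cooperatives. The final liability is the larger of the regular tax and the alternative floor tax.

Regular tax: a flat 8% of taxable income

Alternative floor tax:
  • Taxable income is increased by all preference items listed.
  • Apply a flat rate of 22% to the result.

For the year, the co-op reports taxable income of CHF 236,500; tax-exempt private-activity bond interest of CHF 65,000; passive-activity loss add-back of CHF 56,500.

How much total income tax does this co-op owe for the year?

CHF 78,760

Alternative floor tax:
  Adjusted income: CHF 236,500 + CHF 65,000 + CHF 56,500 = CHF 358,000
  CHF 358,000 × 22% = CHF 78,760

Regular tax:
  CHF 236,500 × 8% = CHF 18,920

CHF 78,760 > CHF 18,920, so the alternative floor tax is the binding amount.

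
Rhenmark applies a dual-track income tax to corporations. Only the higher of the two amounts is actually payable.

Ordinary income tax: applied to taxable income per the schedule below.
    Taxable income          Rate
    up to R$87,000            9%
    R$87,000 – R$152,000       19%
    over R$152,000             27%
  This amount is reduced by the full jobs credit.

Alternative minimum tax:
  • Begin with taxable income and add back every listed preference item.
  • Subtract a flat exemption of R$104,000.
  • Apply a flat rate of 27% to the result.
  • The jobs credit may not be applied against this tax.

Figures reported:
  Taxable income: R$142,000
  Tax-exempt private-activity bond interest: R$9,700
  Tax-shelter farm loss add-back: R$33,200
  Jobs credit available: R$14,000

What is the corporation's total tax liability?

R$21,843

Alternative minimum tax:
  Adjusted income: R$142,000 + R$9,700 + R$33,200 = R$184,900
  Less exemption R$104,000 → base R$80,900
  R$80,900 × 27% = R$21,843

Ordinary income tax:
  R$87,000 × 9% = R$7,830
  R$55,000 × 19% = R$10,450
  → R$18,280
  Less jobs credit R$14,000 → R$4,280

R$21,843 > R$4,280, so the alternative minimum tax is the binding amount.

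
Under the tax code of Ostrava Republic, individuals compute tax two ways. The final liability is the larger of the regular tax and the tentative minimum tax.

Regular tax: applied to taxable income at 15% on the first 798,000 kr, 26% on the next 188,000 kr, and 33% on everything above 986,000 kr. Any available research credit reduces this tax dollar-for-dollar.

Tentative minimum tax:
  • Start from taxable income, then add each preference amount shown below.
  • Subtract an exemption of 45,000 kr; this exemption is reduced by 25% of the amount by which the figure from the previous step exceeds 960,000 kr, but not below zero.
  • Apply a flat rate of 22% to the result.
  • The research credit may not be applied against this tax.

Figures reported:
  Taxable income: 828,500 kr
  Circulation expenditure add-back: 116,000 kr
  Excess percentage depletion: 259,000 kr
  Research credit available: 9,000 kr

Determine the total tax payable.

264,770 kr

Regular tax:
  798,000 kr × 15% = 119,700 kr
  30,500 kr × 26% = 7,930 kr
  → 127,630 kr
  Less research credit 9,000 kr → 118,630 kr

Tentative minimum tax:
  Adjusted income: 828,500 kr + 116,000 kr + 259,000 kr = 1,203,500 kr
  Exemption: 25% × (1,203,500 kr − 960,000 kr) = 60,875 kr ≥ 45,000 kr, so the exemption is fully phased out
  Base: 1,203,500 kr − 0 kr = 1,203,500 kr
  1,203,500 kr × 22% = 264,770 kr

264,770 kr > 118,630 kr, so the tentative minimum tax is the binding amount.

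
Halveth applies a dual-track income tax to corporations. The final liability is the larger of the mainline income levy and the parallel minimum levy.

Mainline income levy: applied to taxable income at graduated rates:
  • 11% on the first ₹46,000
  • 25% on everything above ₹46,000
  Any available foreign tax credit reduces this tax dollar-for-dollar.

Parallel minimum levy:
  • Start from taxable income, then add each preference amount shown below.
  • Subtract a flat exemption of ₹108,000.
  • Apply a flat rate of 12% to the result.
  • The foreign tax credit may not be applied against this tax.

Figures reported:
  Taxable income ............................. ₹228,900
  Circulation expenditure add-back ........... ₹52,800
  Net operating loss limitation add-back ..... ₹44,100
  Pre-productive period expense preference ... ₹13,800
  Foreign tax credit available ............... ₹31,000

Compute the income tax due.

Parallel minimum levy:
  Adjusted income: ₹228,900 + ₹52,800 + ₹44,100 + ₹13,800 = ₹339,600
  Less exemption ₹108,000 → base ₹231,600
  ₹231,600 × 12% = ₹27,792

Mainline income levy:
  ₹46,000 × 11% = ₹5,060
  ₹182,900 × 25% = ₹45,725
  → ₹50,785
  Less foreign tax credit ₹31,000 → ₹19,785

₹27,792 > ₹19,785, so the parallel minimum levy is the binding amount.

₹27,792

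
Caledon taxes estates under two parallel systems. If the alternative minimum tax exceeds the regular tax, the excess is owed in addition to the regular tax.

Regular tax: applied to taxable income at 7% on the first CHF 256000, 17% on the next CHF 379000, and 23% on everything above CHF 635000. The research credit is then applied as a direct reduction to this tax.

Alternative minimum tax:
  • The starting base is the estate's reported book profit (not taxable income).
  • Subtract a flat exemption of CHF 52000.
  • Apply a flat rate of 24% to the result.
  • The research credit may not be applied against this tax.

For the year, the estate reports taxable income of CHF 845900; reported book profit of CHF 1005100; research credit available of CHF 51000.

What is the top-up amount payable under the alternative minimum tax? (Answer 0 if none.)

Regular tax:
  CHF 256000 × 7% = CHF 17920
  CHF 379000 × 17% = CHF 64430
  CHF 210900 × 23% = CHF 48507
  → CHF 130857
  Less research credit CHF 51000 → CHF 79857

Alternative minimum tax:
  Base (reported book profit): CHF 1005100
  Less exemption CHF 52000 → base CHF 953100
  CHF 953100 × 24% = CHF 228744

Excess of alternative minimum tax over regular tax: CHF 228744 − CHF 79857 = CHF 148887.

CHF 148887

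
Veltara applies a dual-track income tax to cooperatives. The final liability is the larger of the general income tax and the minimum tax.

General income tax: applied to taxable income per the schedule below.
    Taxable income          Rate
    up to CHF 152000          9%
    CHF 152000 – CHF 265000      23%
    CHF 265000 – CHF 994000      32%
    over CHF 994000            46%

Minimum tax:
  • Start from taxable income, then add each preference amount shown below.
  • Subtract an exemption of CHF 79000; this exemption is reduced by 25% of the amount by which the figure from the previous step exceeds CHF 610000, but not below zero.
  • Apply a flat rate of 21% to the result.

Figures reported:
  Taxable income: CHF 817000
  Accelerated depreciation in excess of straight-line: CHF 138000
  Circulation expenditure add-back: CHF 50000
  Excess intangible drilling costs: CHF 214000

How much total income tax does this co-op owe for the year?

CHF 255990

General income tax:
  CHF 152000 × 9% = CHF 13680
  CHF 113000 × 23% = CHF 25990
  CHF 552000 × 32% = CHF 176640
  → CHF 216310

Minimum tax:
  Adjusted income: CHF 817000 + CHF 138000 + CHF 50000 + CHF 214000 = CHF 1219000
  Exemption: 25% × (CHF 1219000 − CHF 610000) = CHF 152250 ≥ CHF 79000, so the exemption is fully phased out
  Base: CHF 1219000 − CHF 0 = CHF 1219000
  CHF 1219000 × 21% = CHF 255990

CHF 255990 > CHF 216310, so the minimum tax is the binding amount.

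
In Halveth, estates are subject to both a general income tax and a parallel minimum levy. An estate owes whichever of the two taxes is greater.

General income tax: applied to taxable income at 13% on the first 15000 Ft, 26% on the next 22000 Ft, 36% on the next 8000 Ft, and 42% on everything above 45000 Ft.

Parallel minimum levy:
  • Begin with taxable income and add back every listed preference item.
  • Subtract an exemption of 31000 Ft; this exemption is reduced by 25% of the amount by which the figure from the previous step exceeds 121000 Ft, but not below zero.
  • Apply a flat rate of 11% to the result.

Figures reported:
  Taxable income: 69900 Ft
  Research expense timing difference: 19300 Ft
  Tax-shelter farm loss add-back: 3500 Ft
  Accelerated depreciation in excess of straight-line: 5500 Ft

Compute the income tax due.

Parallel minimum levy:
  Adjusted income: 69900 Ft + 19300 Ft + 3500 Ft + 5500 Ft = 98200 Ft
  Exemption: 98200 Ft ≤ 121000 Ft, so full 31000 Ft applies
  Base: 98200 Ft − 31000 Ft = 67200 Ft
  67200 Ft × 11% = 7392 Ft

General income tax:
  15000 Ft × 13% = 1950 Ft
  22000 Ft × 26% = 5720 Ft
  8000 Ft × 36% = 2880 Ft
  24900 Ft × 42% = 10458 Ft
  → 21008 Ft

21008 Ft > 7392 Ft, so the general income tax governs.

21008 Ft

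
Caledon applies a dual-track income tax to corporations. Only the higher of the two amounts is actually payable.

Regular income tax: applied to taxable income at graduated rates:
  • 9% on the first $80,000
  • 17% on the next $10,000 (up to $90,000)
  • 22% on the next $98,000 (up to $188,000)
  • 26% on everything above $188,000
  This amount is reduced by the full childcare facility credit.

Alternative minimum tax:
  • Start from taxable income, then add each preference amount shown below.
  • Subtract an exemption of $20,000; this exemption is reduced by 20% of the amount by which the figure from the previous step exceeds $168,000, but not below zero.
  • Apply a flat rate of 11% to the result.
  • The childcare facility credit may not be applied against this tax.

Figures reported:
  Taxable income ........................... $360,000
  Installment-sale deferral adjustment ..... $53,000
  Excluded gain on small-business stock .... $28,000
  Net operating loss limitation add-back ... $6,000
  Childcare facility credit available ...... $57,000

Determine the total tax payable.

$49,170

Alternative minimum tax:
  Adjusted income: $360,000 + $53,000 + $28,000 + $6,000 = $447,000
  Exemption: 20% × ($447,000 − $168,000) = $55,800 ≥ $20,000, so the exemption is fully phased out
  Base: $447,000 − $0 = $447,000
  $447,000 × 11% = $49,170

Regular income tax:
  $80,000 × 9% = $7,200
  $10,000 × 17% = $1,700
  $98,000 × 22% = $21,560
  $172,000 × 26% = $44,720
  → $75,180
  Less childcare facility credit $57,000 → $18,180

$49,170 > $18,180, so the alternative minimum tax is the binding amount.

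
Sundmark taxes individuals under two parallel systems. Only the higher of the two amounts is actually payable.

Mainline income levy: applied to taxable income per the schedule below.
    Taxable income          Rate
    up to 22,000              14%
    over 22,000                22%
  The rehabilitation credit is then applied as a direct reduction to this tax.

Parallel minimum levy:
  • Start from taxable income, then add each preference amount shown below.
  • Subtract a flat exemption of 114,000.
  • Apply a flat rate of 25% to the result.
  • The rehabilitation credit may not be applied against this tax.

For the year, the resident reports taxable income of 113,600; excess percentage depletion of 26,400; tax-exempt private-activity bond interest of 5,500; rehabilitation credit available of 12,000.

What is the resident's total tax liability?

11,232

Mainline income levy:
  22,000 × 14% = 3,080
  91,600 × 22% = 20,152
  → 23,232
  Less rehabilitation credit 12,000 → 11,232

Parallel minimum levy:
  Adjusted income: 113,600 + 26,400 + 5,500 = 145,500
  Less exemption 114,000 → base 31,500
  31,500 × 25% = 7,875

11,232 > 7,875, so the mainline income levy governs.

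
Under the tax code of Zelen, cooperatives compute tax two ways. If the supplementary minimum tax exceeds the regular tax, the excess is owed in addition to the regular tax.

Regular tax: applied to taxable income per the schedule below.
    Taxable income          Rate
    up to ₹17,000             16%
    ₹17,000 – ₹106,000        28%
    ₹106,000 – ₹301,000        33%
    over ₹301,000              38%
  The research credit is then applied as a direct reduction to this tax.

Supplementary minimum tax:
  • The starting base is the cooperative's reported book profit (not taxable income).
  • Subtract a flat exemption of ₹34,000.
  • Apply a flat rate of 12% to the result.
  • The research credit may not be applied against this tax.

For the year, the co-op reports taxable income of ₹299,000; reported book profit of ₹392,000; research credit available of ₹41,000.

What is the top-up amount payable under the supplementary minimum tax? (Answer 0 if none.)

Supplementary minimum tax:
  Base (reported book profit): ₹392,000
  Less exemption ₹34,000 → base ₹358,000
  ₹358,000 × 12% = ₹42,960

Regular tax:
  ₹17,000 × 16% = ₹2,720
  ₹89,000 × 28% = ₹24,920
  ₹193,000 × 33% = ₹63,690
  → ₹91,330
  Less research credit ₹41,000 → ₹50,330

₹42,960 ≤ ₹50,330, so no add-on is due.

₹0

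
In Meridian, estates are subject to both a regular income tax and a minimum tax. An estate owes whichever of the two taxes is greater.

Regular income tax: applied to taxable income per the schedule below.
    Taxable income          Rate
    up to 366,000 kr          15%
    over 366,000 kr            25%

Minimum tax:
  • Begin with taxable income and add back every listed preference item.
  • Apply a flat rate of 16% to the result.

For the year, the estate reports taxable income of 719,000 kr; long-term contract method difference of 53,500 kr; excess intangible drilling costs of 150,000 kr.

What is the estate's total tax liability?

147,600 kr

Regular income tax:
  366,000 kr × 15% = 54,900 kr
  353,000 kr × 25% = 88,250 kr
  → 143,150 kr

Minimum tax:
  Adjusted income: 719,000 kr + 53,500 kr + 150,000 kr = 922,500 kr
  922,500 kr × 16% = 147,600 kr

147,600 kr > 143,150 kr, so the minimum tax is the binding amount.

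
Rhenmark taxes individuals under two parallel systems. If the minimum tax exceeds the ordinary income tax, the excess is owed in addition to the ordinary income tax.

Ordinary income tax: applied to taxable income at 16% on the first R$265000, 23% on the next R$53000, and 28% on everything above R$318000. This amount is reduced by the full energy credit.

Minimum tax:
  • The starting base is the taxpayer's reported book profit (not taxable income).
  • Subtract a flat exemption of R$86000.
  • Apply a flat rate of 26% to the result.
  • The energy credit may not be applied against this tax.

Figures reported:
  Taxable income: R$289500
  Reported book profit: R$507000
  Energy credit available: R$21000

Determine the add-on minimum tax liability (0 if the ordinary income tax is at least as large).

Ordinary income tax:
  R$265000 × 16% = R$42400
  R$24500 × 23% = R$5635
  → R$48035
  Less energy credit R$21000 → R$27035

Minimum tax:
  Base (reported book profit): R$507000
  Less exemption R$86000 → base R$421000
  R$421000 × 26% = R$109460

Excess of minimum tax over ordinary income tax: R$109460 − R$27035 = R$82425.

R$82425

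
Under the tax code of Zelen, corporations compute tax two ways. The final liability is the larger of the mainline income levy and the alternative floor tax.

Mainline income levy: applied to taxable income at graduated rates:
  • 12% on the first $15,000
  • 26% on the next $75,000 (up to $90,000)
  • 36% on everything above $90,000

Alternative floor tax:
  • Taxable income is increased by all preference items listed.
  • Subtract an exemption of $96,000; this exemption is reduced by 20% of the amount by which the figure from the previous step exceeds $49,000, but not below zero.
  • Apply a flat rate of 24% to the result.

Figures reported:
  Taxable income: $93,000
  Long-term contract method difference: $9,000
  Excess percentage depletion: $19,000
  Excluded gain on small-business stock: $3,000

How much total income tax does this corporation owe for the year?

$22,380

Mainline income levy:
  $15,000 × 12% = $1,800
  $75,000 × 26% = $19,500
  $3,000 × 36% = $1,080
  → $22,380

Alternative floor tax:
  Adjusted income: $93,000 + $9,000 + $19,000 + $3,000 = $124,000
  Exemption: $96,000 − 20% × ($124,000 − $49,000) = $96,000 − $15,000 = $81,000
  Base: $124,000 − $81,000 = $43,000
  $43,000 × 24% = $10,320

$22,380 > $10,320, so the mainline income levy governs.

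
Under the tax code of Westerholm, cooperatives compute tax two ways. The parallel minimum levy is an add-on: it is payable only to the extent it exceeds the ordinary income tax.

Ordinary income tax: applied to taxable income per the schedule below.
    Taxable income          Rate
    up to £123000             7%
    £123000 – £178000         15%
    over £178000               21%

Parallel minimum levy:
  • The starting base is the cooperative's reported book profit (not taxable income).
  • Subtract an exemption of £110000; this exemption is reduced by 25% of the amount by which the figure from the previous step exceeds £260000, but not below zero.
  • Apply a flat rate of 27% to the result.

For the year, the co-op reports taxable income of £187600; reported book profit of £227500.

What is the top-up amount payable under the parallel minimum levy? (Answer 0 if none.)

£12849

Parallel minimum levy:
  Base (reported book profit): £227500
  Exemption: £227500 ≤ £260000, so full £110000 applies
  Base: £227500 − £110000 = £117500
  £117500 × 27% = £31725

Ordinary income tax:
  £123000 × 7% = £8610
  £55000 × 15% = £8250
  £9600 × 21% = £2016
  → £18876

Excess of parallel minimum levy over ordinary income tax: £31725 − £18876 = £12849.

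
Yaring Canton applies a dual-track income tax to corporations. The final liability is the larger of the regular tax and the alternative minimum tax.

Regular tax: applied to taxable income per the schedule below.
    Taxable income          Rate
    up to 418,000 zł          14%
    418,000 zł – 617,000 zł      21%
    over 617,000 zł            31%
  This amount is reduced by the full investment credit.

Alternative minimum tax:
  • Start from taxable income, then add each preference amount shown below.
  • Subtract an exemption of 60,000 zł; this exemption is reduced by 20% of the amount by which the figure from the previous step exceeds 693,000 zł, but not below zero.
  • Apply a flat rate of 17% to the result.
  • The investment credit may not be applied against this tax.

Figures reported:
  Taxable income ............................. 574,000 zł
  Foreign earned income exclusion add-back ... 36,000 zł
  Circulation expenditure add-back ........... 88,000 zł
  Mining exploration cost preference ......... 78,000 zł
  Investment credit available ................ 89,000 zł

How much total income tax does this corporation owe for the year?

Regular tax:
  418,000 zł × 14% = 58,520 zł
  156,000 zł × 21% = 32,760 zł
  → 91,280 zł
  Less investment credit 89,000 zł → 2,280 zł

Alternative minimum tax:
  Adjusted income: 574,000 zł + 36,000 zł + 88,000 zł + 78,000 zł = 776,000 zł
  Exemption: 60,000 zł − 20% × (776,000 zł − 693,000 zł) = 60,000 zł − 16,600 zł = 43,400 zł
  Base: 776,000 zł − 43,400 zł = 732,600 zł
  732,600 zł × 17% = 124,542 zł

124,542 zł > 2,280 zł, so the alternative minimum tax is the binding amount.

124,542 zł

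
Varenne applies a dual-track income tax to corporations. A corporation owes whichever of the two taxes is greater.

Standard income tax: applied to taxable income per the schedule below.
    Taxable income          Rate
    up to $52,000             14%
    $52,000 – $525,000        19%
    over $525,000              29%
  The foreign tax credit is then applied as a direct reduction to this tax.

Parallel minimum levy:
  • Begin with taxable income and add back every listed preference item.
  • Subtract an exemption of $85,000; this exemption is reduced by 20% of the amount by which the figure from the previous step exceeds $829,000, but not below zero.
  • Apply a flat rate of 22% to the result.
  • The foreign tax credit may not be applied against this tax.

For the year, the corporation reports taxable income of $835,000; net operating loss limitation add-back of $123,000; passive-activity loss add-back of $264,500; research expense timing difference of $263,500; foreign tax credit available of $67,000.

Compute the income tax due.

$326,920

Standard income tax:
  $52,000 × 14% = $7,280
  $473,000 × 19% = $89,870
  $310,000 × 29% = $89,900
  → $187,050
  Less foreign tax credit $67,000 → $120,050

Parallel minimum levy:
  Adjusted income: $835,000 + $123,000 + $264,500 + $263,500 = $1,486,000
  Exemption: 20% × ($1,486,000 − $829,000) = $131,400 ≥ $85,000, so the exemption is fully phased out
  Base: $1,486,000 − $0 = $1,486,000
  $1,486,000 × 22% = $326,920

$326,920 > $120,050, so the parallel minimum levy is the binding amount.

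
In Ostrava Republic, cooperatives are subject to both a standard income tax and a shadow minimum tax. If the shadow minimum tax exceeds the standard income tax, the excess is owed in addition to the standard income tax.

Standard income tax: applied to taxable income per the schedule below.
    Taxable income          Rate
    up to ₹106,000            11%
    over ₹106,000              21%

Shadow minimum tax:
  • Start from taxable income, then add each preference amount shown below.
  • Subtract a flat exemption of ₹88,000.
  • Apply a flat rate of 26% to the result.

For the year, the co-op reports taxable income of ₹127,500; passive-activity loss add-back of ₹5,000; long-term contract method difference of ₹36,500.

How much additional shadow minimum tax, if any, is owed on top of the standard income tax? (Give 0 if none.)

Standard income tax:
  ₹106,000 × 11% = ₹11,660
  ₹21,500 × 21% = ₹4,515
  → ₹16,175

Shadow minimum tax:
  Adjusted income: ₹127,500 + ₹5,000 + ₹36,500 = ₹169,000
  Less exemption ₹88,000 → base ₹81,000
  ₹81,000 × 26% = ₹21,060

Excess of shadow minimum tax over standard income tax: ₹21,060 − ₹16,175 = ₹4,885.

₹4,885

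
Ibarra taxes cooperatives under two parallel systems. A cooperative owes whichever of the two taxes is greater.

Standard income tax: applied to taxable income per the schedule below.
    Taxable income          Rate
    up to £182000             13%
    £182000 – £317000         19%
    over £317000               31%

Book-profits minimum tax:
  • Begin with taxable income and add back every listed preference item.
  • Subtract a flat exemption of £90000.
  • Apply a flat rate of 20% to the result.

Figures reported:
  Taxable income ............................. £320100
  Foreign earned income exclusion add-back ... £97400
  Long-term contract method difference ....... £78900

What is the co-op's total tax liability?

£81280

Standard income tax:
  £182000 × 13% = £23660
  £135000 × 19% = £25650
  £3100 × 31% = £961
  → £50271

Book-profits minimum tax:
  Adjusted income: £320100 + £97400 + £78900 = £496400
  Less exemption £90000 → base £406400
  £406400 × 20% = £81280

£81280 > £50271, so the book-profits minimum tax is the binding amount.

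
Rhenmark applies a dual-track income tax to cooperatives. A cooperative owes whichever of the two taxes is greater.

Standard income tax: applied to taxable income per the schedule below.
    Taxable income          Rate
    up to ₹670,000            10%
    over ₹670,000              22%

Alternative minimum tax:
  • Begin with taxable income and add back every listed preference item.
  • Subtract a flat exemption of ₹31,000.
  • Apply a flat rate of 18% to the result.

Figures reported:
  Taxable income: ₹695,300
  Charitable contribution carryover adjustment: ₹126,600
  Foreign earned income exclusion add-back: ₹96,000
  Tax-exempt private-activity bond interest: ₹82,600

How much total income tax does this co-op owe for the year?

Alternative minimum tax:
  Adjusted income: ₹695,300 + ₹126,600 + ₹96,000 + ₹82,600 = ₹1,000,500
  Less exemption ₹31,000 → base ₹969,500
  ₹969,500 × 18% = ₹174,510

Standard income tax:
  ₹670,000 × 10% = ₹67,000
  ₹25,300 × 22% = ₹5,566
  → ₹72,566

₹174,510 > ₹72,566, so the alternative minimum tax is the binding amount.

₹174,510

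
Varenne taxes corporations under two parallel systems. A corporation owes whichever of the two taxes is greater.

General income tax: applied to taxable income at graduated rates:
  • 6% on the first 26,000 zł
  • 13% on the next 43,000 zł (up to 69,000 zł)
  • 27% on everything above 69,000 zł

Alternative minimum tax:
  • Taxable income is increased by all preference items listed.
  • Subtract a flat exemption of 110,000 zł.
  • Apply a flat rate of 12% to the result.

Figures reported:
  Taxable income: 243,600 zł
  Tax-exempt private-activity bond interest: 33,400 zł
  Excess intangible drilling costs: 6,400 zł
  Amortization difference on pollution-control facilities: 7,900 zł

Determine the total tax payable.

Alternative minimum tax:
  Adjusted income: 243,600 zł + 33,400 zł + 6,400 zł + 7,900 zł = 291,300 zł
  Less exemption 110,000 zł → base 181,300 zł
  181,300 zł × 12% = 21,756 zł

General income tax:
  26,000 zł × 6% = 1,560 zł
  43,000 zł × 13% = 5,590 zł
  174,600 zł × 27% = 47,142 zł
  → 54,292 zł

54,292 zł > 21,756 zł, so the general income tax governs.

54,292 zł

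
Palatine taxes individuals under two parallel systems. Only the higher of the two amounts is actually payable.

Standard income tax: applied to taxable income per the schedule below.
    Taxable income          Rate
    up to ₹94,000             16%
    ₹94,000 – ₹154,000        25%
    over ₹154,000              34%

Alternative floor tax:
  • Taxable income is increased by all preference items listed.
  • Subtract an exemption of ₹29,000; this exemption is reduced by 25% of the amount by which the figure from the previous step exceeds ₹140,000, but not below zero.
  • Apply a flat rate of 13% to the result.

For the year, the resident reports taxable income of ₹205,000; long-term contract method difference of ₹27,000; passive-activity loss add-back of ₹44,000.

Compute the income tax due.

₹47,380

Standard income tax:
  ₹94,000 × 16% = ₹15,040
  ₹60,000 × 25% = ₹15,000
  ₹51,000 × 34% = ₹17,340
  → ₹47,380

Alternative floor tax:
  Adjusted income: ₹205,000 + ₹27,000 + ₹44,000 = ₹276,000
  Exemption: 25% × (₹276,000 − ₹140,000) = ₹34,000 ≥ ₹29,000, so the exemption is fully phased out
  Base: ₹276,000 − ₹0 = ₹276,000
  ₹276,000 × 13% = ₹35,880

₹47,380 > ₹35,880, so the standard income tax governs.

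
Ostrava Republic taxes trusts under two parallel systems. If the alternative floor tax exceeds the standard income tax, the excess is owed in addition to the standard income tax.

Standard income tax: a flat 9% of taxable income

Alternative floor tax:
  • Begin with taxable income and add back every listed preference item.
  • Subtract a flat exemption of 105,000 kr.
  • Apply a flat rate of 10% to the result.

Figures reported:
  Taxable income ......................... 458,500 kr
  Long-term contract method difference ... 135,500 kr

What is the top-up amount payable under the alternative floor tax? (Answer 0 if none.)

7,635 kr

Standard income tax:
  458,500 kr × 9% = 41,265 kr

Alternative floor tax:
  Adjusted income: 458,500 kr + 135,500 kr = 594,000 kr
  Less exemption 105,000 kr → base 489,000 kr
  489,000 kr × 10% = 48,900 kr

Excess of alternative floor tax over standard income tax: 48,900 kr − 41,265 kr = 7,635 kr.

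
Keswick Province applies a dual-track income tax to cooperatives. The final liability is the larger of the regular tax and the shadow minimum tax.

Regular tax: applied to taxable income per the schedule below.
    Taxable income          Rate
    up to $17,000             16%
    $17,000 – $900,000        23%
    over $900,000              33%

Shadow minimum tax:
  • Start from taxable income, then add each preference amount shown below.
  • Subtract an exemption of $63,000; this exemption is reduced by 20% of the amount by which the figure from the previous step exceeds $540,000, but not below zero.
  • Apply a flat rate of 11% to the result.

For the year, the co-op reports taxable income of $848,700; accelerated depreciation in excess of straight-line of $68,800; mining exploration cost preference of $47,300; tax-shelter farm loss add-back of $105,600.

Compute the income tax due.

$194,011

Regular tax:
  $17,000 × 16% = $2,720
  $831,700 × 23% = $191,291
  → $194,011

Shadow minimum tax:
  Adjusted income: $848,700 + $68,800 + $47,300 + $105,600 = $1,070,400
  Exemption: 20% × ($1,070,400 − $540,000) = $106,080 ≥ $63,000, so the exemption is fully phased out
  Base: $1,070,400 − $0 = $1,070,400
  $1,070,400 × 11% = $117,744

$194,011 > $117,744, so the regular tax governs.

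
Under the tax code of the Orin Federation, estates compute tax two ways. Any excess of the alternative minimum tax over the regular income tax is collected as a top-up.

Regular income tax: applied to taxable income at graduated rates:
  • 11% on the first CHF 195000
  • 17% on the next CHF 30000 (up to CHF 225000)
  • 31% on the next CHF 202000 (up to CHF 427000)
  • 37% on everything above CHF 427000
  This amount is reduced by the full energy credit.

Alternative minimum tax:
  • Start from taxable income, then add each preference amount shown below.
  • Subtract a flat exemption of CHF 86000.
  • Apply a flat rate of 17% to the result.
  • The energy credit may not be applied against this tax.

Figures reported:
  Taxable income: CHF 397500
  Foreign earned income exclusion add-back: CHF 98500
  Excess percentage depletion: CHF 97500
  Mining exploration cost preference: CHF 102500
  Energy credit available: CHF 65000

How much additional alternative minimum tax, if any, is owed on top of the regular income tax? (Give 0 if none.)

Regular income tax:
  CHF 195000 × 11% = CHF 21450
  CHF 30000 × 17% = CHF 5100
  CHF 172500 × 31% = CHF 53475
  → CHF 80025
  Less energy credit CHF 65000 → CHF 15025

Alternative minimum tax:
  Adjusted income: CHF 397500 + CHF 98500 + CHF 97500 + CHF 102500 = CHF 696000
  Less exemption CHF 86000 → base CHF 610000
  CHF 610000 × 17% = CHF 103700

Excess of alternative minimum tax over regular income tax: CHF 103700 − CHF 15025 = CHF 88675.

CHF 88675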